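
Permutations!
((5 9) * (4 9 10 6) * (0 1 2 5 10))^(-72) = (10) = [0, 1, 2, 3, 4, 5, 6, 7, 8, 9, 10]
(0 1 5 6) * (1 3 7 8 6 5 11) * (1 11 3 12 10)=(0 12 10 1 3 7 8 6)=[12, 3, 2, 7, 4, 5, 0, 8, 6, 9, 1, 11, 10]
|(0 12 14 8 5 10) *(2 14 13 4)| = 9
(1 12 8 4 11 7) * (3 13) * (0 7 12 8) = (0 7 1 8 4 11 12)(3 13) = [7, 8, 2, 13, 11, 5, 6, 1, 4, 9, 10, 12, 0, 3]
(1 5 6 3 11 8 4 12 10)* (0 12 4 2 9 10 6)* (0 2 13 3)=(0 12 6)(1 5 2 9 10)(3 11 8 13)=[12, 5, 9, 11, 4, 2, 0, 7, 13, 10, 1, 8, 6, 3]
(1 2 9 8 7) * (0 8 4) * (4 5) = (0 8 7 1 2 9 5 4) = [8, 2, 9, 3, 0, 4, 6, 1, 7, 5]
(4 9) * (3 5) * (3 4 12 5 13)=[0, 1, 2, 13, 9, 4, 6, 7, 8, 12, 10, 11, 5, 3]=(3 13)(4 9 12 5)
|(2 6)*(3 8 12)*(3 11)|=4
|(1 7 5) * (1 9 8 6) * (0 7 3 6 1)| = 8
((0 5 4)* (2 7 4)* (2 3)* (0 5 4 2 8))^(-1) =(0 8 3 5 4)(2 7) =[8, 1, 7, 5, 0, 4, 6, 2, 3]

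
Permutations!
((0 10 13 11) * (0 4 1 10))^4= (1 4 11 13 10)= [0, 4, 2, 3, 11, 5, 6, 7, 8, 9, 1, 13, 12, 10]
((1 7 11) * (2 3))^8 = [0, 11, 2, 3, 4, 5, 6, 1, 8, 9, 10, 7] = (1 11 7)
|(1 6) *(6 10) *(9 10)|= |(1 9 10 6)|= 4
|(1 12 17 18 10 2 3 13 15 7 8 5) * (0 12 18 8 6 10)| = |(0 12 17 8 5 1 18)(2 3 13 15 7 6 10)| = 7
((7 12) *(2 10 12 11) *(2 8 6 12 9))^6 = (6 12 7 11 8) = [0, 1, 2, 3, 4, 5, 12, 11, 6, 9, 10, 8, 7]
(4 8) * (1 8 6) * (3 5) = (1 8 4 6)(3 5) = [0, 8, 2, 5, 6, 3, 1, 7, 4]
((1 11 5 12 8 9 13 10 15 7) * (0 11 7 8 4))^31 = [11, 7, 2, 3, 0, 12, 6, 1, 9, 13, 15, 5, 4, 10, 14, 8] = (0 11 5 12 4)(1 7)(8 9 13 10 15)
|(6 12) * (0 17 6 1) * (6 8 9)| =7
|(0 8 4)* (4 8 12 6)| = 4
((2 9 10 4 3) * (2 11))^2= [0, 1, 10, 2, 11, 5, 6, 7, 8, 4, 3, 9]= (2 10 3)(4 11 9)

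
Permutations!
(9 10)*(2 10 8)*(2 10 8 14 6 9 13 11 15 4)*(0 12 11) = [12, 1, 8, 3, 2, 5, 9, 7, 10, 14, 13, 15, 11, 0, 6, 4] = (0 12 11 15 4 2 8 10 13)(6 9 14)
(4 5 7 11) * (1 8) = [0, 8, 2, 3, 5, 7, 6, 11, 1, 9, 10, 4] = (1 8)(4 5 7 11)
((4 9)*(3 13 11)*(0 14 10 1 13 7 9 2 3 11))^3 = (0 1 14 13 10)(2 9 3 4 7) = [1, 14, 9, 4, 7, 5, 6, 2, 8, 3, 0, 11, 12, 10, 13]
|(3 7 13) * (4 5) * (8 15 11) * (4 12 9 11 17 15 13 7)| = 8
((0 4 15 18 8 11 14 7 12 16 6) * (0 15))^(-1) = (0 4)(6 16 12 7 14 11 8 18 15) = [4, 1, 2, 3, 0, 5, 16, 14, 18, 9, 10, 8, 7, 13, 11, 6, 12, 17, 15]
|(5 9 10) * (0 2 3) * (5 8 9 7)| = 6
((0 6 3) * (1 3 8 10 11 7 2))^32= (0 7 6 2 8 1 10 3 11)= [7, 10, 8, 11, 4, 5, 2, 6, 1, 9, 3, 0]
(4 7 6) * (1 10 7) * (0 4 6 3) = [4, 10, 2, 0, 1, 5, 6, 3, 8, 9, 7] = (0 4 1 10 7 3)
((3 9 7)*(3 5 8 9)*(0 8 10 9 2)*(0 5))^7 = (10) = [0, 1, 2, 3, 4, 5, 6, 7, 8, 9, 10]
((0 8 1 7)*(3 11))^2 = [1, 0, 2, 3, 4, 5, 6, 8, 7, 9, 10, 11] = (11)(0 1)(7 8)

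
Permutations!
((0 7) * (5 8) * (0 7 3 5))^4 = (8) = [0, 1, 2, 3, 4, 5, 6, 7, 8]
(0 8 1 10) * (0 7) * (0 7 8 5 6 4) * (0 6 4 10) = (0 5 4 6 10 8 1) = [5, 0, 2, 3, 6, 4, 10, 7, 1, 9, 8]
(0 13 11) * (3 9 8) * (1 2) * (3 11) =(0 13 3 9 8 11)(1 2) =[13, 2, 1, 9, 4, 5, 6, 7, 11, 8, 10, 0, 12, 3]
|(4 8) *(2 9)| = |(2 9)(4 8)| = 2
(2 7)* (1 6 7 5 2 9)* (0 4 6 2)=[4, 2, 5, 3, 6, 0, 7, 9, 8, 1]=(0 4 6 7 9 1 2 5)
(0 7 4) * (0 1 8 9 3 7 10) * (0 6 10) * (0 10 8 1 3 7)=[10, 1, 2, 0, 3, 5, 8, 4, 9, 7, 6]=(0 10 6 8 9 7 4 3)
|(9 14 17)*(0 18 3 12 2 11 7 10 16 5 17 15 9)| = |(0 18 3 12 2 11 7 10 16 5 17)(9 14 15)| = 33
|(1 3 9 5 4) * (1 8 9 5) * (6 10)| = |(1 3 5 4 8 9)(6 10)| = 6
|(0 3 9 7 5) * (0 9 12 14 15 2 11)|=21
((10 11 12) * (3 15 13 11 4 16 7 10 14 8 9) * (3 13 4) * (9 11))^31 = (3 15 4 16 7 10)(8 14 12 11)(9 13) = [0, 1, 2, 15, 16, 5, 6, 10, 14, 13, 3, 8, 11, 9, 12, 4, 7]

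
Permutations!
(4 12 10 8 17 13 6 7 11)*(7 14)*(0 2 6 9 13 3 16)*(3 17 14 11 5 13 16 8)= [2, 1, 6, 8, 12, 13, 11, 5, 14, 16, 3, 4, 10, 9, 7, 15, 0, 17]= (17)(0 2 6 11 4 12 10 3 8 14 7 5 13 9 16)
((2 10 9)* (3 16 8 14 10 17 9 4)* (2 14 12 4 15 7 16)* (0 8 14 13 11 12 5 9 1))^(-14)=[17, 2, 4, 12, 11, 0, 6, 16, 1, 8, 15, 9, 13, 5, 10, 7, 14, 3]=(0 17 3 12 13 5)(1 2 4 11 9 8)(7 16 14 10 15)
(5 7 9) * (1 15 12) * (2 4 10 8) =(1 15 12)(2 4 10 8)(5 7 9) =[0, 15, 4, 3, 10, 7, 6, 9, 2, 5, 8, 11, 1, 13, 14, 12]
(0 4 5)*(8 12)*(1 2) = (0 4 5)(1 2)(8 12) = [4, 2, 1, 3, 5, 0, 6, 7, 12, 9, 10, 11, 8]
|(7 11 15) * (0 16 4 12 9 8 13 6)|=|(0 16 4 12 9 8 13 6)(7 11 15)|=24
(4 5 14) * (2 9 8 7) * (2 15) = (2 9 8 7 15)(4 5 14) = [0, 1, 9, 3, 5, 14, 6, 15, 7, 8, 10, 11, 12, 13, 4, 2]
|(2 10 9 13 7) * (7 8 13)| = 4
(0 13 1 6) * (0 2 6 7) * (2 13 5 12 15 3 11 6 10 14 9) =(0 5 12 15 3 11 6 13 1 7)(2 10 14 9) =[5, 7, 10, 11, 4, 12, 13, 0, 8, 2, 14, 6, 15, 1, 9, 3]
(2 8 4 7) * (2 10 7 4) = (2 8)(7 10) = [0, 1, 8, 3, 4, 5, 6, 10, 2, 9, 7]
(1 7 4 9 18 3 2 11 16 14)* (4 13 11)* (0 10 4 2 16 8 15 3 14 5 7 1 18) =(0 10 4 9)(3 16 5 7 13 11 8 15)(14 18) =[10, 1, 2, 16, 9, 7, 6, 13, 15, 0, 4, 8, 12, 11, 18, 3, 5, 17, 14]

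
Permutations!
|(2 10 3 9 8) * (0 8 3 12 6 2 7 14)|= 4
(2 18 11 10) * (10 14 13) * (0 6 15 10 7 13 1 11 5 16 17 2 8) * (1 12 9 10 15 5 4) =(0 6 5 16 17 2 18 4 1 11 14 12 9 10 8)(7 13) =[6, 11, 18, 3, 1, 16, 5, 13, 0, 10, 8, 14, 9, 7, 12, 15, 17, 2, 4]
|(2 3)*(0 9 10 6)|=|(0 9 10 6)(2 3)|=4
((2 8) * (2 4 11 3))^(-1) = (2 3 11 4 8) = [0, 1, 3, 11, 8, 5, 6, 7, 2, 9, 10, 4]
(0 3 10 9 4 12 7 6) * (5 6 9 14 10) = (0 3 5 6)(4 12 7 9)(10 14) = [3, 1, 2, 5, 12, 6, 0, 9, 8, 4, 14, 11, 7, 13, 10]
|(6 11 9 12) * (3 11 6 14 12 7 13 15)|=6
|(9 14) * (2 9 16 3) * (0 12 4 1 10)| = |(0 12 4 1 10)(2 9 14 16 3)| = 5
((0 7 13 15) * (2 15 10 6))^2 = [13, 1, 0, 3, 4, 5, 15, 10, 8, 9, 2, 11, 12, 6, 14, 7] = (0 13 6 15 7 10 2)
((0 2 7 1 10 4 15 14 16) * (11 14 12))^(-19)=(0 1 15 14 2 10 12 16 7 4 11)=[1, 15, 10, 3, 11, 5, 6, 4, 8, 9, 12, 0, 16, 13, 2, 14, 7]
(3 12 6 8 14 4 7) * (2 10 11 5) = (2 10 11 5)(3 12 6 8 14 4 7) = [0, 1, 10, 12, 7, 2, 8, 3, 14, 9, 11, 5, 6, 13, 4]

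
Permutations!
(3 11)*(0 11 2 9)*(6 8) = [11, 1, 9, 2, 4, 5, 8, 7, 6, 0, 10, 3] = (0 11 3 2 9)(6 8)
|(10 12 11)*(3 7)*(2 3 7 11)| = |(2 3 11 10 12)| = 5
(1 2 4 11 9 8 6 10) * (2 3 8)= (1 3 8 6 10)(2 4 11 9)= [0, 3, 4, 8, 11, 5, 10, 7, 6, 2, 1, 9]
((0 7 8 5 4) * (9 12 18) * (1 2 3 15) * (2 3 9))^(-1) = [4, 15, 18, 1, 5, 8, 6, 0, 7, 2, 10, 11, 9, 13, 14, 3, 16, 17, 12] = (0 4 5 8 7)(1 15 3)(2 18 12 9)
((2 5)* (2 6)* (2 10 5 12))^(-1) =[0, 1, 12, 3, 4, 10, 5, 7, 8, 9, 6, 11, 2] =(2 12)(5 10 6)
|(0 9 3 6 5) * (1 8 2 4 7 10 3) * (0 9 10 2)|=24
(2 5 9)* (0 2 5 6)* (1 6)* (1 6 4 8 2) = [1, 4, 6, 3, 8, 9, 0, 7, 2, 5] = (0 1 4 8 2 6)(5 9)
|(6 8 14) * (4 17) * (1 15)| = 6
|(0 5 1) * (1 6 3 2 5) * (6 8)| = |(0 1)(2 5 8 6 3)| = 10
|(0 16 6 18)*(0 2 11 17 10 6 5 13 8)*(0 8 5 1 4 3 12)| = |(0 16 1 4 3 12)(2 11 17 10 6 18)(5 13)| = 6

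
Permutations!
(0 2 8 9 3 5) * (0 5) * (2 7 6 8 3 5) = [7, 1, 3, 0, 4, 2, 8, 6, 9, 5] = (0 7 6 8 9 5 2 3)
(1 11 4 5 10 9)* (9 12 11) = [0, 9, 2, 3, 5, 10, 6, 7, 8, 1, 12, 4, 11] = (1 9)(4 5 10 12 11)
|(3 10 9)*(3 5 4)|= |(3 10 9 5 4)|= 5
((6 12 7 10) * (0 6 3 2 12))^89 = (0 6)(2 3 10 7 12) = [6, 1, 3, 10, 4, 5, 0, 12, 8, 9, 7, 11, 2]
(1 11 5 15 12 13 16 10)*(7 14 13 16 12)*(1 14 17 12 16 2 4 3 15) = (1 11 5)(2 4 3 15 7 17 12)(10 14 13 16) = [0, 11, 4, 15, 3, 1, 6, 17, 8, 9, 14, 5, 2, 16, 13, 7, 10, 12]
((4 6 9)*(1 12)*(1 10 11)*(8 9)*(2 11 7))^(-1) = (1 11 2 7 10 12)(4 9 8 6) = [0, 11, 7, 3, 9, 5, 4, 10, 6, 8, 12, 2, 1]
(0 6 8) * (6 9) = (0 9 6 8) = [9, 1, 2, 3, 4, 5, 8, 7, 0, 6]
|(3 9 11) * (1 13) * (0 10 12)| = |(0 10 12)(1 13)(3 9 11)| = 6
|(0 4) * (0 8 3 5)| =5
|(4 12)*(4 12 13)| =2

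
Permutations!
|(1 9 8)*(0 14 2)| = 3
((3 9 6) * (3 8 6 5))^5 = (3 5 9)(6 8) = [0, 1, 2, 5, 4, 9, 8, 7, 6, 3]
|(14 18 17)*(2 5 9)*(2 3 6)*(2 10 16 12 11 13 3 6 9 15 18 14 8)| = 24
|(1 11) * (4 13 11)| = 4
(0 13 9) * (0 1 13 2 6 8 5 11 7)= (0 2 6 8 5 11 7)(1 13 9)= [2, 13, 6, 3, 4, 11, 8, 0, 5, 1, 10, 7, 12, 9]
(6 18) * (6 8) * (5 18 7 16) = (5 18 8 6 7 16) = [0, 1, 2, 3, 4, 18, 7, 16, 6, 9, 10, 11, 12, 13, 14, 15, 5, 17, 8]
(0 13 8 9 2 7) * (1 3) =(0 13 8 9 2 7)(1 3) =[13, 3, 7, 1, 4, 5, 6, 0, 9, 2, 10, 11, 12, 8]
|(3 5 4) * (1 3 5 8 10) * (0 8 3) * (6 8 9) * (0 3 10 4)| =|(0 9 6 8 4 5)(1 3 10)| =6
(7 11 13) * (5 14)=[0, 1, 2, 3, 4, 14, 6, 11, 8, 9, 10, 13, 12, 7, 5]=(5 14)(7 11 13)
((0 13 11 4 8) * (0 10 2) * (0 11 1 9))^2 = [1, 0, 4, 3, 10, 5, 6, 7, 2, 13, 11, 8, 12, 9] = (0 1)(2 4 10 11 8)(9 13)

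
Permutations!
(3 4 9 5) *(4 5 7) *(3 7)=(3 5 7 4 9)=[0, 1, 2, 5, 9, 7, 6, 4, 8, 3]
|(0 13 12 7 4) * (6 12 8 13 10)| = |(0 10 6 12 7 4)(8 13)| = 6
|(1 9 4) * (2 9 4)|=2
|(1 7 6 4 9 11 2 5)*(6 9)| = 6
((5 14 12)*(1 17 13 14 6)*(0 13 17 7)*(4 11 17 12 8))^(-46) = (0 14 4 17 5 1)(6 7 13 8 11 12) = [14, 0, 2, 3, 17, 1, 7, 13, 11, 9, 10, 12, 6, 8, 4, 15, 16, 5]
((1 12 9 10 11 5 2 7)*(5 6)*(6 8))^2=(1 9 11 6 2)(5 7 12 10 8)=[0, 9, 1, 3, 4, 7, 2, 12, 5, 11, 8, 6, 10]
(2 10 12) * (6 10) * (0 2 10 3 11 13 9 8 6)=[2, 1, 0, 11, 4, 5, 3, 7, 6, 8, 12, 13, 10, 9]=(0 2)(3 11 13 9 8 6)(10 12)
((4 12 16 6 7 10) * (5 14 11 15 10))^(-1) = [0, 1, 2, 3, 10, 7, 16, 6, 8, 9, 15, 14, 4, 13, 5, 11, 12] = (4 10 15 11 14 5 7 6 16 12)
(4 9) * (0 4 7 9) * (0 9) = (0 4 9 7) = [4, 1, 2, 3, 9, 5, 6, 0, 8, 7]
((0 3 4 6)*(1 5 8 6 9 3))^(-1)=(0 6 8 5 1)(3 9 4)=[6, 0, 2, 9, 3, 1, 8, 7, 5, 4]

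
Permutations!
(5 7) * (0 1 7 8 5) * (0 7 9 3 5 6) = (0 1 9 3 5 8 6) = [1, 9, 2, 5, 4, 8, 0, 7, 6, 3]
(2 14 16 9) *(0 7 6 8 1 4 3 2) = (0 7 6 8 1 4 3 2 14 16 9) = [7, 4, 14, 2, 3, 5, 8, 6, 1, 0, 10, 11, 12, 13, 16, 15, 9]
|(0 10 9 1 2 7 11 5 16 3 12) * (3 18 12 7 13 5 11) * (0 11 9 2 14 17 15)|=14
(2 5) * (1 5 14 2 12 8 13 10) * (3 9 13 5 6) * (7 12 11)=[0, 6, 14, 9, 4, 11, 3, 12, 5, 13, 1, 7, 8, 10, 2]=(1 6 3 9 13 10)(2 14)(5 11 7 12 8)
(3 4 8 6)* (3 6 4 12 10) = [0, 1, 2, 12, 8, 5, 6, 7, 4, 9, 3, 11, 10] = (3 12 10)(4 8)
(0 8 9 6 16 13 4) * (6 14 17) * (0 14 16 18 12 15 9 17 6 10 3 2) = (0 8 17 10 3 2)(4 14 6 18 12 15 9 16 13) = [8, 1, 0, 2, 14, 5, 18, 7, 17, 16, 3, 11, 15, 4, 6, 9, 13, 10, 12]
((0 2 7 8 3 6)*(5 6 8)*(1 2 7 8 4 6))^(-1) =[6, 5, 1, 8, 3, 7, 4, 0, 2] =(0 6 4 3 8 2 1 5 7)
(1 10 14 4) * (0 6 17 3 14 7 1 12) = [6, 10, 2, 14, 12, 5, 17, 1, 8, 9, 7, 11, 0, 13, 4, 15, 16, 3] = (0 6 17 3 14 4 12)(1 10 7)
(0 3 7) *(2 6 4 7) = (0 3 2 6 4 7) = [3, 1, 6, 2, 7, 5, 4, 0]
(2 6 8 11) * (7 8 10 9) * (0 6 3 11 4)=(0 6 10 9 7 8 4)(2 3 11)=[6, 1, 3, 11, 0, 5, 10, 8, 4, 7, 9, 2]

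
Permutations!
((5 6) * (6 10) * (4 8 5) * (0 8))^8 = [5, 1, 2, 3, 8, 6, 0, 7, 10, 9, 4] = (0 5 6)(4 8 10)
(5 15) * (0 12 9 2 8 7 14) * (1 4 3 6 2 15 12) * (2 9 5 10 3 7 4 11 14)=(0 1 11 14)(2 8 4 7)(3 6 9 15 10)(5 12)=[1, 11, 8, 6, 7, 12, 9, 2, 4, 15, 3, 14, 5, 13, 0, 10]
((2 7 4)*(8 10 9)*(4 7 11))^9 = (11) = [0, 1, 2, 3, 4, 5, 6, 7, 8, 9, 10, 11]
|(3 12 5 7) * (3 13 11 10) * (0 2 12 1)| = 10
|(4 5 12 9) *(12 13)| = |(4 5 13 12 9)| = 5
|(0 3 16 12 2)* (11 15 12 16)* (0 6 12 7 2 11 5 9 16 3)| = |(2 6 12 11 15 7)(3 5 9 16)| = 12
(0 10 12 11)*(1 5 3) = [10, 5, 2, 1, 4, 3, 6, 7, 8, 9, 12, 0, 11] = (0 10 12 11)(1 5 3)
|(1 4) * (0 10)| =2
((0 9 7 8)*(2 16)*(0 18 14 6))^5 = (0 14 8 9 6 18 7)(2 16) = [14, 1, 16, 3, 4, 5, 18, 0, 9, 6, 10, 11, 12, 13, 8, 15, 2, 17, 7]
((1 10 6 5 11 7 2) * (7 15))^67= (1 5 7 10 11 2 6 15)= [0, 5, 6, 3, 4, 7, 15, 10, 8, 9, 11, 2, 12, 13, 14, 1]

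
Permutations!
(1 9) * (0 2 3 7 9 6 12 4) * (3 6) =(0 2 6 12 4)(1 3 7 9) =[2, 3, 6, 7, 0, 5, 12, 9, 8, 1, 10, 11, 4]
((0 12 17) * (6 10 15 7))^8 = (0 17 12) = [17, 1, 2, 3, 4, 5, 6, 7, 8, 9, 10, 11, 0, 13, 14, 15, 16, 12]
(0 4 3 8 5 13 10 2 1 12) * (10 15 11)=(0 4 3 8 5 13 15 11 10 2 1 12)=[4, 12, 1, 8, 3, 13, 6, 7, 5, 9, 2, 10, 0, 15, 14, 11]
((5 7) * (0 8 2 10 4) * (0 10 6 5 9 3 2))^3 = [8, 1, 7, 5, 10, 3, 9, 2, 0, 6, 4] = (0 8)(2 7)(3 5)(4 10)(6 9)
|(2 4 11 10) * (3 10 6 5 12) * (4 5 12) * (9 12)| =9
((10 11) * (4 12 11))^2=(4 11)(10 12)=[0, 1, 2, 3, 11, 5, 6, 7, 8, 9, 12, 4, 10]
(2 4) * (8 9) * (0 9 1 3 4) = (0 9 8 1 3 4 2) = [9, 3, 0, 4, 2, 5, 6, 7, 1, 8]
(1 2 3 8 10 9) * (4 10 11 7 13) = (1 2 3 8 11 7 13 4 10 9) = [0, 2, 3, 8, 10, 5, 6, 13, 11, 1, 9, 7, 12, 4]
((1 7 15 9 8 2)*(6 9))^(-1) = (1 2 8 9 6 15 7) = [0, 2, 8, 3, 4, 5, 15, 1, 9, 6, 10, 11, 12, 13, 14, 7]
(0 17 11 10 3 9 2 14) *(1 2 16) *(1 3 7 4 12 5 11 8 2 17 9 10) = (0 9 16 3 10 7 4 12 5 11 1 17 8 2 14) = [9, 17, 14, 10, 12, 11, 6, 4, 2, 16, 7, 1, 5, 13, 0, 15, 3, 8]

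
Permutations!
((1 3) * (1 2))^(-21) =(3) =[0, 1, 2, 3]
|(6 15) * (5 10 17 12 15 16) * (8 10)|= 8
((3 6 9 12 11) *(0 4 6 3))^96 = [0, 1, 2, 3, 4, 5, 6, 7, 8, 9, 10, 11, 12] = (12)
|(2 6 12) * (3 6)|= |(2 3 6 12)|= 4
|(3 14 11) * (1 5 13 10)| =|(1 5 13 10)(3 14 11)| =12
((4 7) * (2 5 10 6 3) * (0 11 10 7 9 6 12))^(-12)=[0, 1, 7, 5, 6, 4, 2, 9, 8, 3, 10, 11, 12]=(12)(2 7 9 3 5 4 6)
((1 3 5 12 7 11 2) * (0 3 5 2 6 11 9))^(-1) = (0 9 7 12 5 1 2 3)(6 11) = [9, 2, 3, 0, 4, 1, 11, 12, 8, 7, 10, 6, 5]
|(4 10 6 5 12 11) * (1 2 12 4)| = |(1 2 12 11)(4 10 6 5)| = 4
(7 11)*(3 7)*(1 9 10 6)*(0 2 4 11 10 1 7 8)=(0 2 4 11 3 8)(1 9)(6 7 10)=[2, 9, 4, 8, 11, 5, 7, 10, 0, 1, 6, 3]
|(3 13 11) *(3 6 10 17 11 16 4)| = |(3 13 16 4)(6 10 17 11)| = 4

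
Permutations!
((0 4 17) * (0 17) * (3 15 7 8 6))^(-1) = (17)(0 4)(3 6 8 7 15) = [4, 1, 2, 6, 0, 5, 8, 15, 7, 9, 10, 11, 12, 13, 14, 3, 16, 17]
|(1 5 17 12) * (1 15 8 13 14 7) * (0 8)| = 10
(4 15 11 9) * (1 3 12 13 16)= (1 3 12 13 16)(4 15 11 9)= [0, 3, 2, 12, 15, 5, 6, 7, 8, 4, 10, 9, 13, 16, 14, 11, 1]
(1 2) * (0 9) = [9, 2, 1, 3, 4, 5, 6, 7, 8, 0] = (0 9)(1 2)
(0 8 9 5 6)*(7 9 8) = (0 7 9 5 6) = [7, 1, 2, 3, 4, 6, 0, 9, 8, 5]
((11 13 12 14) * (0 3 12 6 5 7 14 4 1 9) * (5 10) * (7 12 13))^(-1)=(0 9 1 4 12 5 10 6 13 3)(7 11 14)=[9, 4, 2, 0, 12, 10, 13, 11, 8, 1, 6, 14, 5, 3, 7]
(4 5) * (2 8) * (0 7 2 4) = [7, 1, 8, 3, 5, 0, 6, 2, 4] = (0 7 2 8 4 5)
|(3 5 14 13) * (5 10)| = 5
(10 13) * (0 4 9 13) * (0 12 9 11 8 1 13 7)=[4, 13, 2, 3, 11, 5, 6, 0, 1, 7, 12, 8, 9, 10]=(0 4 11 8 1 13 10 12 9 7)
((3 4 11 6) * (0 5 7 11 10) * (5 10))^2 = [0, 1, 2, 5, 7, 11, 4, 6, 8, 9, 10, 3] = (3 5 11)(4 7 6)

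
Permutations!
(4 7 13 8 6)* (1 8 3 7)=[0, 8, 2, 7, 1, 5, 4, 13, 6, 9, 10, 11, 12, 3]=(1 8 6 4)(3 7 13)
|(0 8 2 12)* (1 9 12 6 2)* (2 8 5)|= 8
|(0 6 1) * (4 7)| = |(0 6 1)(4 7)| = 6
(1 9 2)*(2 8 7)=(1 9 8 7 2)=[0, 9, 1, 3, 4, 5, 6, 2, 7, 8]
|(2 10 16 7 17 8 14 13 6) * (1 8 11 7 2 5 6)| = 12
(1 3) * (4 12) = [0, 3, 2, 1, 12, 5, 6, 7, 8, 9, 10, 11, 4] = (1 3)(4 12)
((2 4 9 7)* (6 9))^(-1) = (2 7 9 6 4) = [0, 1, 7, 3, 2, 5, 4, 9, 8, 6]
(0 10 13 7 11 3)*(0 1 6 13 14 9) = [10, 6, 2, 1, 4, 5, 13, 11, 8, 0, 14, 3, 12, 7, 9] = (0 10 14 9)(1 6 13 7 11 3)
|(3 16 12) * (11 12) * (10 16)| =|(3 10 16 11 12)| =5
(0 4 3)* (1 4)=(0 1 4 3)=[1, 4, 2, 0, 3]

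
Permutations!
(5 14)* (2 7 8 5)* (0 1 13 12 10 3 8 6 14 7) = (0 1 13 12 10 3 8 5 7 6 14 2) = [1, 13, 0, 8, 4, 7, 14, 6, 5, 9, 3, 11, 10, 12, 2]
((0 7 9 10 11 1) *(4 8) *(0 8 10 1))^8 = (11) = [0, 1, 2, 3, 4, 5, 6, 7, 8, 9, 10, 11]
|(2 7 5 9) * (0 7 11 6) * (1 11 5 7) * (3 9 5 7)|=4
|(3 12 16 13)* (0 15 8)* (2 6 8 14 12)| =10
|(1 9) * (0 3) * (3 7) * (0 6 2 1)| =|(0 7 3 6 2 1 9)| =7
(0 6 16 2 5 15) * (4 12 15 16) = [6, 1, 5, 3, 12, 16, 4, 7, 8, 9, 10, 11, 15, 13, 14, 0, 2] = (0 6 4 12 15)(2 5 16)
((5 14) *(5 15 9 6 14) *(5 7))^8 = [0, 1, 2, 3, 4, 5, 6, 7, 8, 9, 10, 11, 12, 13, 14, 15] = (15)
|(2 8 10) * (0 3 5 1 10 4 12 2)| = |(0 3 5 1 10)(2 8 4 12)| = 20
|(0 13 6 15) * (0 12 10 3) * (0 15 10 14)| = 8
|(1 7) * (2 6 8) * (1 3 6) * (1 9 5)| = |(1 7 3 6 8 2 9 5)| = 8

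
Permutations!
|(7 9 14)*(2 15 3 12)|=12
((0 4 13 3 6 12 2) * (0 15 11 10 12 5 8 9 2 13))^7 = (0 4)(2 6 10 9 3 11 8 13 15 5 12) = [4, 1, 6, 11, 0, 12, 10, 7, 13, 3, 9, 8, 2, 15, 14, 5]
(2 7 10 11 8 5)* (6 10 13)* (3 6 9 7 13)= (2 13 9 7 3 6 10 11 8 5)= [0, 1, 13, 6, 4, 2, 10, 3, 5, 7, 11, 8, 12, 9]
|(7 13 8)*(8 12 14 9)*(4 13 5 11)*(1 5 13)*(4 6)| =|(1 5 11 6 4)(7 13 12 14 9 8)| =30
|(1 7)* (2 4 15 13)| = |(1 7)(2 4 15 13)| = 4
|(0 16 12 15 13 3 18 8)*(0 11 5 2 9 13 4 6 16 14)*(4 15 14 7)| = 56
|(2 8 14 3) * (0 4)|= 4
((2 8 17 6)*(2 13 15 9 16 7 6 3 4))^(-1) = (2 4 3 17 8)(6 7 16 9 15 13) = [0, 1, 4, 17, 3, 5, 7, 16, 2, 15, 10, 11, 12, 6, 14, 13, 9, 8]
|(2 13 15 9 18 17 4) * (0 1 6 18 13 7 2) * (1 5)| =42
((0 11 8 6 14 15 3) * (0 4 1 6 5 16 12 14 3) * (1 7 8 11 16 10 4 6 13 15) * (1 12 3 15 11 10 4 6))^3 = (0 1 10)(3 11 15)(4 5 8 7)(6 16 13)(12 14) = [1, 10, 2, 11, 5, 8, 16, 4, 7, 9, 0, 15, 14, 6, 12, 3, 13]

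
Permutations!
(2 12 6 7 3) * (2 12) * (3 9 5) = (3 12 6 7 9 5) = [0, 1, 2, 12, 4, 3, 7, 9, 8, 5, 10, 11, 6]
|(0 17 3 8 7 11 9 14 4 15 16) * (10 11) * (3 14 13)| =|(0 17 14 4 15 16)(3 8 7 10 11 9 13)| =42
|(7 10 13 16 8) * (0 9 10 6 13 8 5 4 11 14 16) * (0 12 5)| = |(0 9 10 8 7 6 13 12 5 4 11 14 16)| = 13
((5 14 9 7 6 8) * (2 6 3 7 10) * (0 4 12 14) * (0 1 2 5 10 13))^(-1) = (0 13 9 14 12 4)(1 5 10 8 6 2)(3 7) = [13, 5, 1, 7, 0, 10, 2, 3, 6, 14, 8, 11, 4, 9, 12]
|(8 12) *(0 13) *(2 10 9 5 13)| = |(0 2 10 9 5 13)(8 12)| = 6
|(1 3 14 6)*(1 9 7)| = 6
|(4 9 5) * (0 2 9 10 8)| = |(0 2 9 5 4 10 8)| = 7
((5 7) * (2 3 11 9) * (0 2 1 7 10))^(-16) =(0 3 9 7 10 2 11 1 5) =[3, 5, 11, 9, 4, 0, 6, 10, 8, 7, 2, 1]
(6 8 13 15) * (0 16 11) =(0 16 11)(6 8 13 15) =[16, 1, 2, 3, 4, 5, 8, 7, 13, 9, 10, 0, 12, 15, 14, 6, 11]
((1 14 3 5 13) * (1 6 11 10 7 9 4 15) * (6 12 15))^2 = (1 3 13 15 14 5 12)(4 11 7)(6 10 9) = [0, 3, 2, 13, 11, 12, 10, 4, 8, 6, 9, 7, 1, 15, 5, 14]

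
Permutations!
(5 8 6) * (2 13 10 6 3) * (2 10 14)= [0, 1, 13, 10, 4, 8, 5, 7, 3, 9, 6, 11, 12, 14, 2]= (2 13 14)(3 10 6 5 8)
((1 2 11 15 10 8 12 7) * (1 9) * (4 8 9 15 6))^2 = (1 11 4 12 15 9 2 6 8 7 10) = [0, 11, 6, 3, 12, 5, 8, 10, 7, 2, 1, 4, 15, 13, 14, 9]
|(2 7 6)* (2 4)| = |(2 7 6 4)| = 4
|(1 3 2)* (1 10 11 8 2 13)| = |(1 3 13)(2 10 11 8)| = 12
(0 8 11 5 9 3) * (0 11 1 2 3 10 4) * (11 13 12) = [8, 2, 3, 13, 0, 9, 6, 7, 1, 10, 4, 5, 11, 12] = (0 8 1 2 3 13 12 11 5 9 10 4)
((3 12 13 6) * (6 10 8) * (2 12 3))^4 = (2 8 13)(6 10 12) = [0, 1, 8, 3, 4, 5, 10, 7, 13, 9, 12, 11, 6, 2]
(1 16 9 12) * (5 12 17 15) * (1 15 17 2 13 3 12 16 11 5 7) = [0, 11, 13, 12, 4, 16, 6, 1, 8, 2, 10, 5, 15, 3, 14, 7, 9, 17] = (17)(1 11 5 16 9 2 13 3 12 15 7)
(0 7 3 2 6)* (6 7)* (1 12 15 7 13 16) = (0 6)(1 12 15 7 3 2 13 16) = [6, 12, 13, 2, 4, 5, 0, 3, 8, 9, 10, 11, 15, 16, 14, 7, 1]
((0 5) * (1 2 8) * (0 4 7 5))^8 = (1 8 2)(4 5 7) = [0, 8, 1, 3, 5, 7, 6, 4, 2]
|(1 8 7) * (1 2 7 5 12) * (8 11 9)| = 6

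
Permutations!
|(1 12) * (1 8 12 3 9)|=6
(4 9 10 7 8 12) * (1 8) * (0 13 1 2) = (0 13 1 8 12 4 9 10 7 2) = [13, 8, 0, 3, 9, 5, 6, 2, 12, 10, 7, 11, 4, 1]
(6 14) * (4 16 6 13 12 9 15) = (4 16 6 14 13 12 9 15) = [0, 1, 2, 3, 16, 5, 14, 7, 8, 15, 10, 11, 9, 12, 13, 4, 6]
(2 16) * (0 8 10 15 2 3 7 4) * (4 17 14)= (0 8 10 15 2 16 3 7 17 14 4)= [8, 1, 16, 7, 0, 5, 6, 17, 10, 9, 15, 11, 12, 13, 4, 2, 3, 14]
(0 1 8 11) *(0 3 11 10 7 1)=(1 8 10 7)(3 11)=[0, 8, 2, 11, 4, 5, 6, 1, 10, 9, 7, 3]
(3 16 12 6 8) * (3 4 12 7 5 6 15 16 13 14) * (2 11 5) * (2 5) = (2 11)(3 13 14)(4 12 15 16 7 5 6 8) = [0, 1, 11, 13, 12, 6, 8, 5, 4, 9, 10, 2, 15, 14, 3, 16, 7]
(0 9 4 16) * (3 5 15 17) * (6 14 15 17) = (0 9 4 16)(3 5 17)(6 14 15) = [9, 1, 2, 5, 16, 17, 14, 7, 8, 4, 10, 11, 12, 13, 15, 6, 0, 3]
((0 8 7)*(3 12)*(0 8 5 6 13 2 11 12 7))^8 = (0 7 12 2 6)(3 11 13 5 8) = [7, 1, 6, 11, 4, 8, 0, 12, 3, 9, 10, 13, 2, 5]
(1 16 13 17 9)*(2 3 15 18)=[0, 16, 3, 15, 4, 5, 6, 7, 8, 1, 10, 11, 12, 17, 14, 18, 13, 9, 2]=(1 16 13 17 9)(2 3 15 18)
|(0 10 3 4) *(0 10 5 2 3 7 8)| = 8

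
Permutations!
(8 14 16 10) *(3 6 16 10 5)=(3 6 16 5)(8 14 10)=[0, 1, 2, 6, 4, 3, 16, 7, 14, 9, 8, 11, 12, 13, 10, 15, 5]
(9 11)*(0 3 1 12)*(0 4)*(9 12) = [3, 9, 2, 1, 0, 5, 6, 7, 8, 11, 10, 12, 4] = (0 3 1 9 11 12 4)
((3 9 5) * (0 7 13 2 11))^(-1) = (0 11 2 13 7)(3 5 9) = [11, 1, 13, 5, 4, 9, 6, 0, 8, 3, 10, 2, 12, 7]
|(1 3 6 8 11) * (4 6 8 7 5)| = 4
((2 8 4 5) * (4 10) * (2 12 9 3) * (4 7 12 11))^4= (2 12 8 9 10 3 7)(4 5 11)= [0, 1, 12, 7, 5, 11, 6, 2, 9, 10, 3, 4, 8]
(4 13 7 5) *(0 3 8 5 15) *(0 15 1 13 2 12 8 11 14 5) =[3, 13, 12, 11, 2, 4, 6, 1, 0, 9, 10, 14, 8, 7, 5, 15] =(15)(0 3 11 14 5 4 2 12 8)(1 13 7)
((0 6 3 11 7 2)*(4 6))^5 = [7, 1, 11, 4, 2, 5, 0, 3, 8, 9, 10, 6] = (0 7 3 4 2 11 6)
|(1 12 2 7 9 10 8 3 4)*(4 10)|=|(1 12 2 7 9 4)(3 10 8)|=6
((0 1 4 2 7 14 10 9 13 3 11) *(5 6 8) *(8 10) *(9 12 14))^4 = [7, 9, 3, 4, 13, 14, 8, 11, 12, 0, 5, 2, 6, 1, 10] = (0 7 11 2 3 4 13 1 9)(5 14 10)(6 8 12)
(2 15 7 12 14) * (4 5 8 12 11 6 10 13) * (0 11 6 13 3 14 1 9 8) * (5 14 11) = (0 5)(1 9 8 12)(2 15 7 6 10 3 11 13 4 14) = [5, 9, 15, 11, 14, 0, 10, 6, 12, 8, 3, 13, 1, 4, 2, 7]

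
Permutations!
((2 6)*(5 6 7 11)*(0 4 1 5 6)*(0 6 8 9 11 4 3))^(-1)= (0 3)(1 4 7 2 6 5)(8 11 9)= [3, 4, 6, 0, 7, 1, 5, 2, 11, 8, 10, 9]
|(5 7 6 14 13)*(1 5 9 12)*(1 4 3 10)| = |(1 5 7 6 14 13 9 12 4 3 10)| = 11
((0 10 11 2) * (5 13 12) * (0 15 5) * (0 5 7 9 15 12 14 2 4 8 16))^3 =(0 4)(2 13 12 14 5)(8 10)(11 16) =[4, 1, 13, 3, 0, 2, 6, 7, 10, 9, 8, 16, 14, 12, 5, 15, 11]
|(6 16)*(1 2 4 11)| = |(1 2 4 11)(6 16)| = 4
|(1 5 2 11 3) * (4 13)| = 10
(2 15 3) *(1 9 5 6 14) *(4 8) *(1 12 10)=(1 9 5 6 14 12 10)(2 15 3)(4 8)=[0, 9, 15, 2, 8, 6, 14, 7, 4, 5, 1, 11, 10, 13, 12, 3]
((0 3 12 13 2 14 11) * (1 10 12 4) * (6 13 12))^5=[6, 14, 4, 13, 2, 5, 0, 7, 8, 9, 11, 10, 12, 3, 1]=(0 6)(1 14)(2 4)(3 13)(10 11)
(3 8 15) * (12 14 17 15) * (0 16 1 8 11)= (0 16 1 8 12 14 17 15 3 11)= [16, 8, 2, 11, 4, 5, 6, 7, 12, 9, 10, 0, 14, 13, 17, 3, 1, 15]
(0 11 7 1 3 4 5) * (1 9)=(0 11 7 9 1 3 4 5)=[11, 3, 2, 4, 5, 0, 6, 9, 8, 1, 10, 7]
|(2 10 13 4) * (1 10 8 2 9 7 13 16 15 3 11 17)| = 28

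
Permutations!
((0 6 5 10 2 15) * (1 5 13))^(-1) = (0 15 2 10 5 1 13 6) = [15, 13, 10, 3, 4, 1, 0, 7, 8, 9, 5, 11, 12, 6, 14, 2]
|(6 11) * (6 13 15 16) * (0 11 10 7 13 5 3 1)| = 30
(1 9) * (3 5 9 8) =(1 8 3 5 9) =[0, 8, 2, 5, 4, 9, 6, 7, 3, 1]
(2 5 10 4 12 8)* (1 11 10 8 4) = (1 11 10)(2 5 8)(4 12) = [0, 11, 5, 3, 12, 8, 6, 7, 2, 9, 1, 10, 4]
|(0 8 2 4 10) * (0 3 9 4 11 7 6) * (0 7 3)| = |(0 8 2 11 3 9 4 10)(6 7)| = 8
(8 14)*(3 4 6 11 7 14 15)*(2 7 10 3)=(2 7 14 8 15)(3 4 6 11 10)=[0, 1, 7, 4, 6, 5, 11, 14, 15, 9, 3, 10, 12, 13, 8, 2]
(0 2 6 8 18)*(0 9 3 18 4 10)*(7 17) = (0 2 6 8 4 10)(3 18 9)(7 17) = [2, 1, 6, 18, 10, 5, 8, 17, 4, 3, 0, 11, 12, 13, 14, 15, 16, 7, 9]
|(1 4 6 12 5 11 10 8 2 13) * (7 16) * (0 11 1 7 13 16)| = |(0 11 10 8 2 16 13 7)(1 4 6 12 5)| = 40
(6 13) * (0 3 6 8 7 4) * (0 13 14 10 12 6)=(0 3)(4 13 8 7)(6 14 10 12)=[3, 1, 2, 0, 13, 5, 14, 4, 7, 9, 12, 11, 6, 8, 10]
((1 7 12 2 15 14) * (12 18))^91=(18)=[0, 1, 2, 3, 4, 5, 6, 7, 8, 9, 10, 11, 12, 13, 14, 15, 16, 17, 18]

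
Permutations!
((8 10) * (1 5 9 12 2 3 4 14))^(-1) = (1 14 4 3 2 12 9 5)(8 10) = [0, 14, 12, 2, 3, 1, 6, 7, 10, 5, 8, 11, 9, 13, 4]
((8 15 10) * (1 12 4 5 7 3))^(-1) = (1 3 7 5 4 12)(8 10 15) = [0, 3, 2, 7, 12, 4, 6, 5, 10, 9, 15, 11, 1, 13, 14, 8]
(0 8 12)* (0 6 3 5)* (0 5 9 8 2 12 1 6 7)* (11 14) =(0 2 12 7)(1 6 3 9 8)(11 14) =[2, 6, 12, 9, 4, 5, 3, 0, 1, 8, 10, 14, 7, 13, 11]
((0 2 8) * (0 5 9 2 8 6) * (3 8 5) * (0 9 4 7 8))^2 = (0 4 8)(2 9 6)(3 5 7) = [4, 1, 9, 5, 8, 7, 2, 3, 0, 6]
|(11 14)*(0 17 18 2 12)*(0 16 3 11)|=|(0 17 18 2 12 16 3 11 14)|=9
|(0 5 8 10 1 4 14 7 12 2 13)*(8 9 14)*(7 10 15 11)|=14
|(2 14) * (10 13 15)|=|(2 14)(10 13 15)|=6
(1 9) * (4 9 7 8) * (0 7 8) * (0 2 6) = (0 7 2 6)(1 8 4 9) = [7, 8, 6, 3, 9, 5, 0, 2, 4, 1]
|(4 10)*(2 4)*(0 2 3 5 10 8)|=12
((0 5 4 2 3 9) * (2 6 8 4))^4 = [9, 1, 5, 2, 6, 0, 8, 7, 4, 3] = (0 9 3 2 5)(4 6 8)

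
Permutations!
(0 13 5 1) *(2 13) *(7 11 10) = (0 2 13 5 1)(7 11 10) = [2, 0, 13, 3, 4, 1, 6, 11, 8, 9, 7, 10, 12, 5]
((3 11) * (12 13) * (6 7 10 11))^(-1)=[0, 1, 2, 11, 4, 5, 3, 6, 8, 9, 7, 10, 13, 12]=(3 11 10 7 6)(12 13)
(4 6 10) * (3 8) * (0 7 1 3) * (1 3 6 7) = (0 1 6 10 4 7 3 8) = [1, 6, 2, 8, 7, 5, 10, 3, 0, 9, 4]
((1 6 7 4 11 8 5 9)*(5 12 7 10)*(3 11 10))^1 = (1 6 3 11 8 12 7 4 10 5 9) = [0, 6, 2, 11, 10, 9, 3, 4, 12, 1, 5, 8, 7]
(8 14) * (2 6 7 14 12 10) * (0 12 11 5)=(0 12 10 2 6 7 14 8 11 5)=[12, 1, 6, 3, 4, 0, 7, 14, 11, 9, 2, 5, 10, 13, 8]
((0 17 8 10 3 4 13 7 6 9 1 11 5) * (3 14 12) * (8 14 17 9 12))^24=(17)(0 5 11 1 9)=[5, 9, 2, 3, 4, 11, 6, 7, 8, 0, 10, 1, 12, 13, 14, 15, 16, 17]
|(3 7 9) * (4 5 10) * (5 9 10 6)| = 10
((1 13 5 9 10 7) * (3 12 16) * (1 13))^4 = [0, 1, 2, 12, 4, 13, 6, 10, 8, 5, 9, 11, 16, 7, 14, 15, 3] = (3 12 16)(5 13 7 10 9)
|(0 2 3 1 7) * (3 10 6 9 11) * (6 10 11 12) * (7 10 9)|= 10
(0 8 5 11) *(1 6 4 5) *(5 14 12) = (0 8 1 6 4 14 12 5 11) = [8, 6, 2, 3, 14, 11, 4, 7, 1, 9, 10, 0, 5, 13, 12]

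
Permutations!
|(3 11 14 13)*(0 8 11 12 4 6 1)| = |(0 8 11 14 13 3 12 4 6 1)| = 10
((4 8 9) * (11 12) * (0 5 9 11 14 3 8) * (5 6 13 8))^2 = [13, 1, 2, 9, 6, 4, 8, 7, 12, 0, 10, 14, 3, 11, 5] = (0 13 11 14 5 4 6 8 12 3 9)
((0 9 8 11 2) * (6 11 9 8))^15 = [6, 1, 9, 3, 4, 5, 0, 7, 11, 2, 10, 8] = (0 6)(2 9)(8 11)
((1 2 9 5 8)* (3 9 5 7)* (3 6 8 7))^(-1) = (1 8 6 7 5 2)(3 9) = [0, 8, 1, 9, 4, 2, 7, 5, 6, 3]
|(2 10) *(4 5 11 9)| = 4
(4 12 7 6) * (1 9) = (1 9)(4 12 7 6) = [0, 9, 2, 3, 12, 5, 4, 6, 8, 1, 10, 11, 7]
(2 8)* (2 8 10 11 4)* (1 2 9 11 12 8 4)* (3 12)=(1 2 10 3 12 8 4 9 11)=[0, 2, 10, 12, 9, 5, 6, 7, 4, 11, 3, 1, 8]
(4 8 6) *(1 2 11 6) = (1 2 11 6 4 8) = [0, 2, 11, 3, 8, 5, 4, 7, 1, 9, 10, 6]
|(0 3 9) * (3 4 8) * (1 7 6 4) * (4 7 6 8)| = |(0 1 6 7 8 3 9)| = 7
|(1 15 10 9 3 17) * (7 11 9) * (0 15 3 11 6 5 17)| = 18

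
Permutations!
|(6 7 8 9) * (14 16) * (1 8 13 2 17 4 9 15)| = 42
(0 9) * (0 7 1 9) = (1 9 7) = [0, 9, 2, 3, 4, 5, 6, 1, 8, 7]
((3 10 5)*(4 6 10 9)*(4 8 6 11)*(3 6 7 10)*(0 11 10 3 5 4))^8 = (11) = [0, 1, 2, 3, 4, 5, 6, 7, 8, 9, 10, 11]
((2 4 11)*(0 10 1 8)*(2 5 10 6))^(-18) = [0, 1, 2, 3, 4, 5, 6, 7, 8, 9, 10, 11] = (11)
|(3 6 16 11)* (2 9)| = 4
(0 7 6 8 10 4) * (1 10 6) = (0 7 1 10 4)(6 8) = [7, 10, 2, 3, 0, 5, 8, 1, 6, 9, 4]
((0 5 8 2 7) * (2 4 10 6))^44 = (0 10)(2 8)(4 7)(5 6) = [10, 1, 8, 3, 7, 6, 5, 4, 2, 9, 0]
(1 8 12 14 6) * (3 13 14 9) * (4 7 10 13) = (1 8 12 9 3 4 7 10 13 14 6) = [0, 8, 2, 4, 7, 5, 1, 10, 12, 3, 13, 11, 9, 14, 6]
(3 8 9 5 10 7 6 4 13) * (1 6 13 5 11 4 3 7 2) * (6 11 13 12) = (1 11 4 5 10 2)(3 8 9 13 7 12 6) = [0, 11, 1, 8, 5, 10, 3, 12, 9, 13, 2, 4, 6, 7]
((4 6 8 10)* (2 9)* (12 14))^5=(2 9)(4 6 8 10)(12 14)=[0, 1, 9, 3, 6, 5, 8, 7, 10, 2, 4, 11, 14, 13, 12]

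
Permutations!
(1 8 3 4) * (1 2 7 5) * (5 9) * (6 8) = (1 6 8 3 4 2 7 9 5) = [0, 6, 7, 4, 2, 1, 8, 9, 3, 5]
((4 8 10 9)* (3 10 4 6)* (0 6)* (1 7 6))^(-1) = [9, 0, 2, 6, 8, 5, 7, 1, 4, 10, 3] = (0 9 10 3 6 7 1)(4 8)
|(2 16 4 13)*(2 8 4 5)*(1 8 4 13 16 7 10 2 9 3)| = |(1 8 13 4 16 5 9 3)(2 7 10)| = 24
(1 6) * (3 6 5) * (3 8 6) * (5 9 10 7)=(1 9 10 7 5 8 6)=[0, 9, 2, 3, 4, 8, 1, 5, 6, 10, 7]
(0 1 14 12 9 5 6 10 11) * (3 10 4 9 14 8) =(0 1 8 3 10 11)(4 9 5 6)(12 14) =[1, 8, 2, 10, 9, 6, 4, 7, 3, 5, 11, 0, 14, 13, 12]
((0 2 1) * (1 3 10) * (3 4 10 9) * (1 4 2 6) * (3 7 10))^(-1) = (0 1 6)(3 4 10 7 9) = [1, 6, 2, 4, 10, 5, 0, 9, 8, 3, 7]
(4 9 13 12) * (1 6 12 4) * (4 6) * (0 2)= (0 2)(1 4 9 13 6 12)= [2, 4, 0, 3, 9, 5, 12, 7, 8, 13, 10, 11, 1, 6]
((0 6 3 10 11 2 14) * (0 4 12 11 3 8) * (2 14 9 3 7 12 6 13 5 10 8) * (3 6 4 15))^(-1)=(0 8 3 15 14 11 12 7 10 5 13)(2 6 9)=[8, 1, 6, 15, 4, 13, 9, 10, 3, 2, 5, 12, 7, 0, 11, 14]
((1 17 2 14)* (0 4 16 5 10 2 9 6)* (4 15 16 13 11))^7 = (0 1 5 6 14 16 9 2 15 17 10)(4 13 11) = [1, 5, 15, 3, 13, 6, 14, 7, 8, 2, 0, 4, 12, 11, 16, 17, 9, 10]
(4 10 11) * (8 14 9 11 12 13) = (4 10 12 13 8 14 9 11) = [0, 1, 2, 3, 10, 5, 6, 7, 14, 11, 12, 4, 13, 8, 9]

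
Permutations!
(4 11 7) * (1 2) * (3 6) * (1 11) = (1 2 11 7 4)(3 6) = [0, 2, 11, 6, 1, 5, 3, 4, 8, 9, 10, 7]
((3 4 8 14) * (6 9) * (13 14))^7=[0, 1, 2, 8, 13, 5, 9, 7, 14, 6, 10, 11, 12, 3, 4]=(3 8 14 4 13)(6 9)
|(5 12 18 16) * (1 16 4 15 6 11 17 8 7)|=|(1 16 5 12 18 4 15 6 11 17 8 7)|=12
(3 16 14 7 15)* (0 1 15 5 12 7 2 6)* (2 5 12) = (0 1 15 3 16 14 5 2 6)(7 12) = [1, 15, 6, 16, 4, 2, 0, 12, 8, 9, 10, 11, 7, 13, 5, 3, 14]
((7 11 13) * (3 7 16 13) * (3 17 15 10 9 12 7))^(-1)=(7 12 9 10 15 17 11)(13 16)=[0, 1, 2, 3, 4, 5, 6, 12, 8, 10, 15, 7, 9, 16, 14, 17, 13, 11]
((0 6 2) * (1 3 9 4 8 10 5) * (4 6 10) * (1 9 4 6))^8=(0 6 4 1 5)(2 8 3 9 10)=[6, 5, 8, 9, 1, 0, 4, 7, 3, 10, 2]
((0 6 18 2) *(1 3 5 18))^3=(0 3 2 1 18 6 5)=[3, 18, 1, 2, 4, 0, 5, 7, 8, 9, 10, 11, 12, 13, 14, 15, 16, 17, 6]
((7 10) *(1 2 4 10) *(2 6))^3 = (1 4)(2 7)(6 10) = [0, 4, 7, 3, 1, 5, 10, 2, 8, 9, 6]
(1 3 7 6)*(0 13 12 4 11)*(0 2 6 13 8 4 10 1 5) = [8, 3, 6, 7, 11, 0, 5, 13, 4, 9, 1, 2, 10, 12] = (0 8 4 11 2 6 5)(1 3 7 13 12 10)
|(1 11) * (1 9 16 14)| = 5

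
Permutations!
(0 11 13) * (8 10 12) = (0 11 13)(8 10 12) = [11, 1, 2, 3, 4, 5, 6, 7, 10, 9, 12, 13, 8, 0]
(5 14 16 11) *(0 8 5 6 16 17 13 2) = (0 8 5 14 17 13 2)(6 16 11) = [8, 1, 0, 3, 4, 14, 16, 7, 5, 9, 10, 6, 12, 2, 17, 15, 11, 13]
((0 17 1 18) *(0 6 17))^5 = (1 18 6 17) = [0, 18, 2, 3, 4, 5, 17, 7, 8, 9, 10, 11, 12, 13, 14, 15, 16, 1, 6]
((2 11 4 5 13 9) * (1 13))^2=[0, 9, 4, 3, 1, 13, 6, 7, 8, 11, 10, 5, 12, 2]=(1 9 11 5 13 2 4)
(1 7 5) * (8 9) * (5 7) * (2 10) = (1 5)(2 10)(8 9) = [0, 5, 10, 3, 4, 1, 6, 7, 9, 8, 2]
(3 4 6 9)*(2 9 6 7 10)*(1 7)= (1 7 10 2 9 3 4)= [0, 7, 9, 4, 1, 5, 6, 10, 8, 3, 2]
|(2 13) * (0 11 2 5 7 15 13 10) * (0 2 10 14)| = |(0 11 10 2 14)(5 7 15 13)| = 20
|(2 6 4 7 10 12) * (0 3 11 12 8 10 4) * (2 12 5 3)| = |(12)(0 2 6)(3 11 5)(4 7)(8 10)| = 6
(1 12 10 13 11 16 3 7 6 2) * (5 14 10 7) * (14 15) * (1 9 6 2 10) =(1 12 7 2 9 6 10 13 11 16 3 5 15 14) =[0, 12, 9, 5, 4, 15, 10, 2, 8, 6, 13, 16, 7, 11, 1, 14, 3]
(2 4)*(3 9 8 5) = (2 4)(3 9 8 5) = [0, 1, 4, 9, 2, 3, 6, 7, 5, 8]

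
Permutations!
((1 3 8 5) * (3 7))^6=(1 7 3 8 5)=[0, 7, 2, 8, 4, 1, 6, 3, 5]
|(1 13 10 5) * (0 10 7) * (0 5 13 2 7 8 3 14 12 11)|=|(0 10 13 8 3 14 12 11)(1 2 7 5)|=8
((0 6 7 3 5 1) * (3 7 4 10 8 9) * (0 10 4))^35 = (0 6)(1 5 3 9 8 10) = [6, 5, 2, 9, 4, 3, 0, 7, 10, 8, 1]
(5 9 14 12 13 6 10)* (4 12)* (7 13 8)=(4 12 8 7 13 6 10 5 9 14)=[0, 1, 2, 3, 12, 9, 10, 13, 7, 14, 5, 11, 8, 6, 4]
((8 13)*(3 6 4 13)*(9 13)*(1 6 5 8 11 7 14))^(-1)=(1 14 7 11 13 9 4 6)(3 8 5)=[0, 14, 2, 8, 6, 3, 1, 11, 5, 4, 10, 13, 12, 9, 7]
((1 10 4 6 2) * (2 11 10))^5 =(1 2)(4 6 11 10) =[0, 2, 1, 3, 6, 5, 11, 7, 8, 9, 4, 10]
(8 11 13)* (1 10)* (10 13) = (1 13 8 11 10) = [0, 13, 2, 3, 4, 5, 6, 7, 11, 9, 1, 10, 12, 8]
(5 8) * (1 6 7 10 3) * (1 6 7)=(1 7 10 3 6)(5 8)=[0, 7, 2, 6, 4, 8, 1, 10, 5, 9, 3]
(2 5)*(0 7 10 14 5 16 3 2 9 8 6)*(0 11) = (0 7 10 14 5 9 8 6 11)(2 16 3) = [7, 1, 16, 2, 4, 9, 11, 10, 6, 8, 14, 0, 12, 13, 5, 15, 3]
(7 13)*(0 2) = (0 2)(7 13) = [2, 1, 0, 3, 4, 5, 6, 13, 8, 9, 10, 11, 12, 7]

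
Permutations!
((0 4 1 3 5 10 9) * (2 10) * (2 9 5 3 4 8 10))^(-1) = [9, 4, 2, 3, 1, 10, 6, 7, 0, 5, 8] = (0 9 5 10 8)(1 4)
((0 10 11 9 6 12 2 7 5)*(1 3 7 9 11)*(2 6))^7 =(0 10 1 3 7 5)(2 9)(6 12) =[10, 3, 9, 7, 4, 0, 12, 5, 8, 2, 1, 11, 6]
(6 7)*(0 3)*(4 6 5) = (0 3)(4 6 7 5) = [3, 1, 2, 0, 6, 4, 7, 5]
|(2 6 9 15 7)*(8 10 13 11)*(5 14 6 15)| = 12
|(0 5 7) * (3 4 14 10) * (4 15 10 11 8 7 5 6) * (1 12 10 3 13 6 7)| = 18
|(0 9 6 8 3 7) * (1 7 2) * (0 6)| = |(0 9)(1 7 6 8 3 2)| = 6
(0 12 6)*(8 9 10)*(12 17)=(0 17 12 6)(8 9 10)=[17, 1, 2, 3, 4, 5, 0, 7, 9, 10, 8, 11, 6, 13, 14, 15, 16, 12]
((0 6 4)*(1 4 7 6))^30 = [0, 1, 2, 3, 4, 5, 6, 7] = (7)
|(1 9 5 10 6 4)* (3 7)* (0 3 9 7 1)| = |(0 3 1 7 9 5 10 6 4)| = 9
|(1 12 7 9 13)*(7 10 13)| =4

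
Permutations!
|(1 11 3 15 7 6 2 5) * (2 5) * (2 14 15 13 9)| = 11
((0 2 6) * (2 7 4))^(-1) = (0 6 2 4 7) = [6, 1, 4, 3, 7, 5, 2, 0]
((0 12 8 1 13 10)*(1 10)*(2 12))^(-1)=(0 10 8 12 2)(1 13)=[10, 13, 0, 3, 4, 5, 6, 7, 12, 9, 8, 11, 2, 1]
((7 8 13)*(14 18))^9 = (14 18) = [0, 1, 2, 3, 4, 5, 6, 7, 8, 9, 10, 11, 12, 13, 18, 15, 16, 17, 14]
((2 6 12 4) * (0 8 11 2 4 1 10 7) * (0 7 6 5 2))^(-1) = [11, 12, 5, 3, 4, 2, 10, 7, 0, 9, 1, 8, 6] = (0 11 8)(1 12 6 10)(2 5)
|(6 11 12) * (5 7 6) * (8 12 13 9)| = 8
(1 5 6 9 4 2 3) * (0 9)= (0 9 4 2 3 1 5 6)= [9, 5, 3, 1, 2, 6, 0, 7, 8, 4]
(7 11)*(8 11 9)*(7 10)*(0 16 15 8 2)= (0 16 15 8 11 10 7 9 2)= [16, 1, 0, 3, 4, 5, 6, 9, 11, 2, 7, 10, 12, 13, 14, 8, 15]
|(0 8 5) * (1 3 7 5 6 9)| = 8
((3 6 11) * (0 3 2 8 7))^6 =[7, 1, 11, 0, 4, 5, 3, 8, 2, 9, 10, 6] =(0 7 8 2 11 6 3)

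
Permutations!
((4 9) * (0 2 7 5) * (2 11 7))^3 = (0 5 7 11)(4 9) = [5, 1, 2, 3, 9, 7, 6, 11, 8, 4, 10, 0]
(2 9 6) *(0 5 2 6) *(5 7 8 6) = (0 7 8 6 5 2 9) = [7, 1, 9, 3, 4, 2, 5, 8, 6, 0]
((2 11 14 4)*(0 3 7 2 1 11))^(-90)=[7, 14, 3, 2, 11, 5, 6, 0, 8, 9, 10, 4, 12, 13, 1]=(0 7)(1 14)(2 3)(4 11)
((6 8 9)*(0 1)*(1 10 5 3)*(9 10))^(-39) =(0 9 6 8 10 5 3 1) =[9, 0, 2, 1, 4, 3, 8, 7, 10, 6, 5]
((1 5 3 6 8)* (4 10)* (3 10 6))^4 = (1 6 10)(4 5 8) = [0, 6, 2, 3, 5, 8, 10, 7, 4, 9, 1]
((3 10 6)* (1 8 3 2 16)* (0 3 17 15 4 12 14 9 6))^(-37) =(0 10 3)(1 9 15 16 14 17 2 12 8 6 4) =[10, 9, 12, 0, 1, 5, 4, 7, 6, 15, 3, 11, 8, 13, 17, 16, 14, 2]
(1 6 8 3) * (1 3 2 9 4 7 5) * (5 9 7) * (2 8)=[0, 6, 7, 3, 5, 1, 2, 9, 8, 4]=(1 6 2 7 9 4 5)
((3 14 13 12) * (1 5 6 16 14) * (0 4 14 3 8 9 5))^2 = (0 14 12 9 6 3)(1 4 13 8 5 16) = [14, 4, 2, 0, 13, 16, 3, 7, 5, 6, 10, 11, 9, 8, 12, 15, 1]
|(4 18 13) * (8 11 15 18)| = 6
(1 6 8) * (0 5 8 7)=(0 5 8 1 6 7)=[5, 6, 2, 3, 4, 8, 7, 0, 1]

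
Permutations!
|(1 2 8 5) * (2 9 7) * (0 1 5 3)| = |(0 1 9 7 2 8 3)| = 7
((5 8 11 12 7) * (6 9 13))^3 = (13)(5 12 8 7 11) = [0, 1, 2, 3, 4, 12, 6, 11, 7, 9, 10, 5, 8, 13]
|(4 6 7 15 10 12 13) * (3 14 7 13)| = 6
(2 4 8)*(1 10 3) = [0, 10, 4, 1, 8, 5, 6, 7, 2, 9, 3] = (1 10 3)(2 4 8)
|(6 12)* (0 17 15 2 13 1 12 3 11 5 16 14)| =|(0 17 15 2 13 1 12 6 3 11 5 16 14)| =13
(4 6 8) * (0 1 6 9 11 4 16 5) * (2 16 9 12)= (0 1 6 8 9 11 4 12 2 16 5)= [1, 6, 16, 3, 12, 0, 8, 7, 9, 11, 10, 4, 2, 13, 14, 15, 5]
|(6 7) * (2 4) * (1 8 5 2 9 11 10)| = |(1 8 5 2 4 9 11 10)(6 7)| = 8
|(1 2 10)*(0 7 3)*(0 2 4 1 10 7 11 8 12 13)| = 30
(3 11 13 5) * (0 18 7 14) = (0 18 7 14)(3 11 13 5) = [18, 1, 2, 11, 4, 3, 6, 14, 8, 9, 10, 13, 12, 5, 0, 15, 16, 17, 7]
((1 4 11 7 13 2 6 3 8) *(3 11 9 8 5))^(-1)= (1 8 9 4)(2 13 7 11 6)(3 5)= [0, 8, 13, 5, 1, 3, 2, 11, 9, 4, 10, 6, 12, 7]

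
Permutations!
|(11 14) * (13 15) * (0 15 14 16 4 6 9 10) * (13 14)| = |(0 15 14 11 16 4 6 9 10)| = 9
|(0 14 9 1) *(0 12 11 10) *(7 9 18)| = 9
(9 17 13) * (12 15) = (9 17 13)(12 15) = [0, 1, 2, 3, 4, 5, 6, 7, 8, 17, 10, 11, 15, 9, 14, 12, 16, 13]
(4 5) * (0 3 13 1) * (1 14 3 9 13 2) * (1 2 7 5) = (0 9 13 14 3 7 5 4 1) = [9, 0, 2, 7, 1, 4, 6, 5, 8, 13, 10, 11, 12, 14, 3]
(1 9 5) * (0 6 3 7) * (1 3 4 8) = [6, 9, 2, 7, 8, 3, 4, 0, 1, 5] = (0 6 4 8 1 9 5 3 7)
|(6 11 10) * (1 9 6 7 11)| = 3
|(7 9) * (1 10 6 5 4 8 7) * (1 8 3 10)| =15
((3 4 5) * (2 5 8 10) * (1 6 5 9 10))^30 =[0, 1, 2, 3, 4, 5, 6, 7, 8, 9, 10] =(10)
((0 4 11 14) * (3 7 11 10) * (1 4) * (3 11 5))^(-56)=[11, 14, 2, 7, 0, 3, 6, 5, 8, 9, 1, 4, 12, 13, 10]=(0 11 4)(1 14 10)(3 7 5)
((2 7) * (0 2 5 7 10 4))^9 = (0 2 10 4)(5 7) = [2, 1, 10, 3, 0, 7, 6, 5, 8, 9, 4]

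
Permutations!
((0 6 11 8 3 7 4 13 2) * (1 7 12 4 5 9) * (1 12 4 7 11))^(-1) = [2, 6, 13, 8, 3, 7, 0, 12, 11, 5, 10, 1, 9, 4] = (0 2 13 4 3 8 11 1 6)(5 7 12 9)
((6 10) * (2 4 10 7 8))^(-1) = (2 8 7 6 10 4) = [0, 1, 8, 3, 2, 5, 10, 6, 7, 9, 4]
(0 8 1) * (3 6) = (0 8 1)(3 6) = [8, 0, 2, 6, 4, 5, 3, 7, 1]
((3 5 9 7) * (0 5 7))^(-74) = [5, 1, 2, 3, 4, 9, 6, 7, 8, 0] = (0 5 9)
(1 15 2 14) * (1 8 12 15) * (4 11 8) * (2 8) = (2 14 4 11)(8 12 15) = [0, 1, 14, 3, 11, 5, 6, 7, 12, 9, 10, 2, 15, 13, 4, 8]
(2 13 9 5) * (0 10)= (0 10)(2 13 9 5)= [10, 1, 13, 3, 4, 2, 6, 7, 8, 5, 0, 11, 12, 9]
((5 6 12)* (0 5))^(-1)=(0 12 6 5)=[12, 1, 2, 3, 4, 0, 5, 7, 8, 9, 10, 11, 6]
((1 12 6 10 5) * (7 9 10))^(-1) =(1 5 10 9 7 6 12) =[0, 5, 2, 3, 4, 10, 12, 6, 8, 7, 9, 11, 1]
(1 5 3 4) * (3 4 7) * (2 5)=(1 2 5 4)(3 7)=[0, 2, 5, 7, 1, 4, 6, 3]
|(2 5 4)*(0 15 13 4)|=|(0 15 13 4 2 5)|=6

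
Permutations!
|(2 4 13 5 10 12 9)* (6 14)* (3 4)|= |(2 3 4 13 5 10 12 9)(6 14)|= 8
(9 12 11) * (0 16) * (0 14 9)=(0 16 14 9 12 11)=[16, 1, 2, 3, 4, 5, 6, 7, 8, 12, 10, 0, 11, 13, 9, 15, 14]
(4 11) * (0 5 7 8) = (0 5 7 8)(4 11) = [5, 1, 2, 3, 11, 7, 6, 8, 0, 9, 10, 4]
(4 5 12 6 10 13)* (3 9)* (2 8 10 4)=(2 8 10 13)(3 9)(4 5 12 6)=[0, 1, 8, 9, 5, 12, 4, 7, 10, 3, 13, 11, 6, 2]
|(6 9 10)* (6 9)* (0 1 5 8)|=|(0 1 5 8)(9 10)|=4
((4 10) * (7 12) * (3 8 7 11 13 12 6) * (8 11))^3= [0, 1, 2, 12, 10, 5, 13, 11, 3, 9, 4, 8, 6, 7]= (3 12 6 13 7 11 8)(4 10)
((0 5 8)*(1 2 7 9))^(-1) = (0 8 5)(1 9 7 2) = [8, 9, 1, 3, 4, 0, 6, 2, 5, 7]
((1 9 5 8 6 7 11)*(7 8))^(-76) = (1 11 7 5 9) = [0, 11, 2, 3, 4, 9, 6, 5, 8, 1, 10, 7]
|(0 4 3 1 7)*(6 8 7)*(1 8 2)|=15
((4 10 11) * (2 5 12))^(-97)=[0, 1, 12, 3, 11, 2, 6, 7, 8, 9, 4, 10, 5]=(2 12 5)(4 11 10)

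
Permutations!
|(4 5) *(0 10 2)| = 6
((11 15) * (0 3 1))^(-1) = (0 1 3)(11 15) = [1, 3, 2, 0, 4, 5, 6, 7, 8, 9, 10, 15, 12, 13, 14, 11]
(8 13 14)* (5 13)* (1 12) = (1 12)(5 13 14 8) = [0, 12, 2, 3, 4, 13, 6, 7, 5, 9, 10, 11, 1, 14, 8]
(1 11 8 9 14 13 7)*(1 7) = (1 11 8 9 14 13) = [0, 11, 2, 3, 4, 5, 6, 7, 9, 14, 10, 8, 12, 1, 13]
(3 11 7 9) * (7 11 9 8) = (11)(3 9)(7 8) = [0, 1, 2, 9, 4, 5, 6, 8, 7, 3, 10, 11]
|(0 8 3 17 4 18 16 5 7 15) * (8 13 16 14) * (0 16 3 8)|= 28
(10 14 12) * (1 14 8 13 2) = (1 14 12 10 8 13 2) = [0, 14, 1, 3, 4, 5, 6, 7, 13, 9, 8, 11, 10, 2, 12]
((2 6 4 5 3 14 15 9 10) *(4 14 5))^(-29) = (2 6 14 15 9 10)(3 5) = [0, 1, 6, 5, 4, 3, 14, 7, 8, 10, 2, 11, 12, 13, 15, 9]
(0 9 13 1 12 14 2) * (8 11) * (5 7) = (0 9 13 1 12 14 2)(5 7)(8 11) = [9, 12, 0, 3, 4, 7, 6, 5, 11, 13, 10, 8, 14, 1, 2]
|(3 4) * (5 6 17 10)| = 4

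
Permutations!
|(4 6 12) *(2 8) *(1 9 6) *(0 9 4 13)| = 10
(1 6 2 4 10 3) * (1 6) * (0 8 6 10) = (0 8 6 2 4)(3 10) = [8, 1, 4, 10, 0, 5, 2, 7, 6, 9, 3]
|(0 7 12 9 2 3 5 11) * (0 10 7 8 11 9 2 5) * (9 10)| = |(0 8 11 9 5 10 7 12 2 3)| = 10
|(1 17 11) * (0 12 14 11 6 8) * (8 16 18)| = 10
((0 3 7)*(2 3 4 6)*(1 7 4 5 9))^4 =[7, 9, 2, 3, 4, 0, 6, 1, 8, 5] =(0 7 1 9 5)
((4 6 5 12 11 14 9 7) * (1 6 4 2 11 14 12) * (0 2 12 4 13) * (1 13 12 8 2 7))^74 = (0 1 4 7 6 12 8 5 14 2 13 9 11) = [1, 4, 13, 3, 7, 14, 12, 6, 5, 11, 10, 0, 8, 9, 2]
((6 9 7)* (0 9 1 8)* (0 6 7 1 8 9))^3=(1 9)(6 8)=[0, 9, 2, 3, 4, 5, 8, 7, 6, 1]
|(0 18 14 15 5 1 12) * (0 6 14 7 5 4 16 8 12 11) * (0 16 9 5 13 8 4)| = 18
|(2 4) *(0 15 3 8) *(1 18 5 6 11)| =20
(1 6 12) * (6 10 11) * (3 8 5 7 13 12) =(1 10 11 6 3 8 5 7 13 12) =[0, 10, 2, 8, 4, 7, 3, 13, 5, 9, 11, 6, 1, 12]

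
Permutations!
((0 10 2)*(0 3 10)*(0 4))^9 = (10)(0 4) = [4, 1, 2, 3, 0, 5, 6, 7, 8, 9, 10]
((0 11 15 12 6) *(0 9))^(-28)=(0 15 6)(9 11 12)=[15, 1, 2, 3, 4, 5, 0, 7, 8, 11, 10, 12, 9, 13, 14, 6]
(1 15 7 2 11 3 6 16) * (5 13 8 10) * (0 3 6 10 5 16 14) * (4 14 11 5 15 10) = [3, 10, 5, 4, 14, 13, 11, 2, 15, 9, 16, 6, 12, 8, 0, 7, 1] = (0 3 4 14)(1 10 16)(2 5 13 8 15 7)(6 11)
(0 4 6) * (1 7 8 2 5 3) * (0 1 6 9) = (0 4 9)(1 7 8 2 5 3 6) = [4, 7, 5, 6, 9, 3, 1, 8, 2, 0]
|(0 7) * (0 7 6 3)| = 3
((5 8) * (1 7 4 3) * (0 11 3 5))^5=[4, 0, 2, 8, 3, 1, 6, 11, 7, 9, 10, 5]=(0 4 3 8 7 11 5 1)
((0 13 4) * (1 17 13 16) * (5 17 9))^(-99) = (0 17 1 4 5 16 13 9) = [17, 4, 2, 3, 5, 16, 6, 7, 8, 0, 10, 11, 12, 9, 14, 15, 13, 1]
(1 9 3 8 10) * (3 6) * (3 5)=(1 9 6 5 3 8 10)=[0, 9, 2, 8, 4, 3, 5, 7, 10, 6, 1]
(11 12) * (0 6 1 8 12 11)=[6, 8, 2, 3, 4, 5, 1, 7, 12, 9, 10, 11, 0]=(0 6 1 8 12)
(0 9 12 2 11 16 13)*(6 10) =(0 9 12 2 11 16 13)(6 10) =[9, 1, 11, 3, 4, 5, 10, 7, 8, 12, 6, 16, 2, 0, 14, 15, 13]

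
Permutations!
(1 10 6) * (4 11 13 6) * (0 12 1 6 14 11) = (0 12 1 10 4)(11 13 14) = [12, 10, 2, 3, 0, 5, 6, 7, 8, 9, 4, 13, 1, 14, 11]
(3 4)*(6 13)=(3 4)(6 13)=[0, 1, 2, 4, 3, 5, 13, 7, 8, 9, 10, 11, 12, 6]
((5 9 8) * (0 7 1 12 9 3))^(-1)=(0 3 5 8 9 12 1 7)=[3, 7, 2, 5, 4, 8, 6, 0, 9, 12, 10, 11, 1]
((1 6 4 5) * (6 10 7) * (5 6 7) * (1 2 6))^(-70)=(1 5 6)(2 4 10)=[0, 5, 4, 3, 10, 6, 1, 7, 8, 9, 2]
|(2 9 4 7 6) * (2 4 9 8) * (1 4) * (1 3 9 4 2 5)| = 20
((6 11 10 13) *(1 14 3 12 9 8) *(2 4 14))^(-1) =(1 8 9 12 3 14 4 2)(6 13 10 11) =[0, 8, 1, 14, 2, 5, 13, 7, 9, 12, 11, 6, 3, 10, 4]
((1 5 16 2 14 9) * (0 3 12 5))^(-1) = (0 1 9 14 2 16 5 12 3) = [1, 9, 16, 0, 4, 12, 6, 7, 8, 14, 10, 11, 3, 13, 2, 15, 5]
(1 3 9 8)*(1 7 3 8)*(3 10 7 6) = [0, 8, 2, 9, 4, 5, 3, 10, 6, 1, 7] = (1 8 6 3 9)(7 10)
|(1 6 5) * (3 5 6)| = 3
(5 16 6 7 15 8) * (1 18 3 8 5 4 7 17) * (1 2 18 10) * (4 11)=(1 10)(2 18 3 8 11 4 7 15 5 16 6 17)=[0, 10, 18, 8, 7, 16, 17, 15, 11, 9, 1, 4, 12, 13, 14, 5, 6, 2, 3]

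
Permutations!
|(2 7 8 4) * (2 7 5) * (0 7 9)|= 10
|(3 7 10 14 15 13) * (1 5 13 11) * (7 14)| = 14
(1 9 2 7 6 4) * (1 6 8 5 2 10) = (1 9 10)(2 7 8 5)(4 6) = [0, 9, 7, 3, 6, 2, 4, 8, 5, 10, 1]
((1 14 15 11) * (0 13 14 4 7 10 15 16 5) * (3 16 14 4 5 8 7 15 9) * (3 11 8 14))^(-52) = (0 15 10 1 13 8 9 5 4 7 11)(3 14 16) = [15, 13, 2, 14, 7, 4, 6, 11, 9, 5, 1, 0, 12, 8, 16, 10, 3]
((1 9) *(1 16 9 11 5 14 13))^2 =[0, 5, 2, 3, 4, 13, 6, 7, 8, 9, 10, 14, 12, 11, 1, 15, 16] =(16)(1 5 13 11 14)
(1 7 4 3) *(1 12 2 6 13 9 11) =(1 7 4 3 12 2 6 13 9 11) =[0, 7, 6, 12, 3, 5, 13, 4, 8, 11, 10, 1, 2, 9]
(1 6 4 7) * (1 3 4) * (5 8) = [0, 6, 2, 4, 7, 8, 1, 3, 5] = (1 6)(3 4 7)(5 8)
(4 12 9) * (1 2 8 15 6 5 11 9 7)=(1 2 8 15 6 5 11 9 4 12 7)=[0, 2, 8, 3, 12, 11, 5, 1, 15, 4, 10, 9, 7, 13, 14, 6]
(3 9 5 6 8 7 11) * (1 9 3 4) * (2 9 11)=[0, 11, 9, 3, 1, 6, 8, 2, 7, 5, 10, 4]=(1 11 4)(2 9 5 6 8 7)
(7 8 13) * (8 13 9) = (7 13)(8 9) = [0, 1, 2, 3, 4, 5, 6, 13, 9, 8, 10, 11, 12, 7]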